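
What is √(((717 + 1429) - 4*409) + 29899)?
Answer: √30409 ≈ 174.38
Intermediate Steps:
√(((717 + 1429) - 4*409) + 29899) = √((2146 - 1636) + 29899) = √(510 + 29899) = √30409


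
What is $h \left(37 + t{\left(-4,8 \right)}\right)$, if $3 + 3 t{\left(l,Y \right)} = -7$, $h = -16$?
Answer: $- \frac{1616}{3} \approx -538.67$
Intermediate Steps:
$t{\left(l,Y \right)} = - \frac{10}{3}$ ($t{\left(l,Y \right)} = -1 + \frac{1}{3} \left(-7\right) = -1 - \frac{7}{3} = - \frac{10}{3}$)
$h \left(37 + t{\left(-4,8 \right)}\right) = - 16 \left(37 - \frac{10}{3}\right) = \left(-16\right) \frac{101}{3} = - \frac{1616}{3}$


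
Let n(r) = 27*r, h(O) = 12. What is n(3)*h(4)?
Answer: 972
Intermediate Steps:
n(3)*h(4) = (27*3)*12 = 81*12 = 972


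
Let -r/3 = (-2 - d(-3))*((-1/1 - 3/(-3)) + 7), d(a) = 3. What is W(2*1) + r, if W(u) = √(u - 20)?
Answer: 105 + 3*I*√2 ≈ 105.0 + 4.2426*I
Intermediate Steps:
r = 105 (r = -3*(-2 - 1*3)*((-1/1 - 3/(-3)) + 7) = -3*(-2 - 3)*((-1*1 - 3*(-⅓)) + 7) = -(-15)*((-1 + 1) + 7) = -(-15)*(0 + 7) = -(-15)*7 = -3*(-35) = 105)
W(u) = √(-20 + u)
W(2*1) + r = √(-20 + 2*1) + 105 = √(-20 + 2) + 105 = √(-18) + 105 = 3*I*√2 + 105 = 105 + 3*I*√2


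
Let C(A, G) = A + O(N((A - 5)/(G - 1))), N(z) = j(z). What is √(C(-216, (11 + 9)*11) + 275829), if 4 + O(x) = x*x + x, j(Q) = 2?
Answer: √275615 ≈ 524.99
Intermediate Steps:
N(z) = 2
O(x) = -4 + x + x² (O(x) = -4 + (x*x + x) = -4 + (x² + x) = -4 + (x + x²) = -4 + x + x²)
C(A, G) = 2 + A (C(A, G) = A + (-4 + 2 + 2²) = A + (-4 + 2 + 4) = A + 2 = 2 + A)
√(C(-216, (11 + 9)*11) + 275829) = √((2 - 216) + 275829) = √(-214 + 275829) = √275615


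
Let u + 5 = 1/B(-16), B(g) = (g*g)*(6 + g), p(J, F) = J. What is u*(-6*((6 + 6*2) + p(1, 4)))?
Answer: 729657/1280 ≈ 570.04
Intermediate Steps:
B(g) = g²*(6 + g)
u = -12801/2560 (u = -5 + 1/((-16)²*(6 - 16)) = -5 + 1/(256*(-10)) = -5 + 1/(-2560) = -5 - 1/2560 = -12801/2560 ≈ -5.0004)
u*(-6*((6 + 6*2) + p(1, 4))) = -(-38403)*((6 + 6*2) + 1)/1280 = -(-38403)*((6 + 12) + 1)/1280 = -(-38403)*(18 + 1)/1280 = -(-38403)*19/1280 = -12801/2560*(-114) = 729657/1280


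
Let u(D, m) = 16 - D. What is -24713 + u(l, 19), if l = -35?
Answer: -24662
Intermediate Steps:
-24713 + u(l, 19) = -24713 + (16 - 1*(-35)) = -24713 + (16 + 35) = -24713 + 51 = -24662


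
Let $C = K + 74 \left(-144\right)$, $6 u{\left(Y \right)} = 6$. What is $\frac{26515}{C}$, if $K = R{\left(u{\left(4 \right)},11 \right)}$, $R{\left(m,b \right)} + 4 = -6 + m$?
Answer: $- \frac{5303}{2133} \approx -2.4862$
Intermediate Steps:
$u{\left(Y \right)} = 1$ ($u{\left(Y \right)} = \frac{1}{6} \cdot 6 = 1$)
$R{\left(m,b \right)} = -10 + m$ ($R{\left(m,b \right)} = -4 + \left(-6 + m\right) = -10 + m$)
$K = -9$ ($K = -10 + 1 = -9$)
$C = -10665$ ($C = -9 + 74 \left(-144\right) = -9 - 10656 = -10665$)
$\frac{26515}{C} = \frac{26515}{-10665} = 26515 \left(- \frac{1}{10665}\right) = - \frac{5303}{2133}$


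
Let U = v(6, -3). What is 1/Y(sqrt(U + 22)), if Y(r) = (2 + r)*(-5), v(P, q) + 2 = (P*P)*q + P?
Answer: I/(5*(sqrt(82) - 2*I)) ≈ -0.0046512 + 0.021059*I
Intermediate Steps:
v(P, q) = -2 + P + q*P**2 (v(P, q) = -2 + ((P*P)*q + P) = -2 + (P**2*q + P) = -2 + (q*P**2 + P) = -2 + (P + q*P**2) = -2 + P + q*P**2)
U = -104 (U = -2 + 6 - 3*6**2 = -2 + 6 - 3*36 = -2 + 6 - 108 = -104)
Y(r) = -10 - 5*r
1/Y(sqrt(U + 22)) = 1/(-10 - 5*sqrt(-104 + 22)) = 1/(-10 - 5*I*sqrt(82))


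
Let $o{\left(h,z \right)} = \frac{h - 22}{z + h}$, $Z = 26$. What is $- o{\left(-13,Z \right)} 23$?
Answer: $\frac{805}{13} \approx 61.923$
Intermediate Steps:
$o{\left(h,z \right)} = \frac{-22 + h}{h + z}$
$- o{\left(-13,Z \right)} 23 = - \frac{-22 - 13}{-13 + 26} \cdot 23 = - \frac{1}{13} \left(-35\right) 23 = - \frac{\left(-35\right) 23}{13} = \left(-1\right) \left(- \frac{805}{13}\right) = \frac{805}{13}$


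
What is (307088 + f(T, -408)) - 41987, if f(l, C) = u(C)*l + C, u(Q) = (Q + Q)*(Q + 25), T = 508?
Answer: 159028917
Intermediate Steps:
u(Q) = 2*Q*(25 + Q) (u(Q) = (2*Q)*(25 + Q) = 2*Q*(25 + Q))
f(l, C) = C + 2*C*l*(25 + C) (f(l, C) = (2*C*(25 + C))*l + C = 2*C*l*(25 + C) + C = C + 2*C*l*(25 + C))
(307088 + f(T, -408)) - 41987 = (307088 - 408*(1 + 2*508*(25 - 408))) - 41987 = (307088 - 408*(1 + 2*508*(-383))) - 41987 = (307088 - 408*(1 - 389128)) - 41987 = (307088 - 408*(-389127)) - 41987 = (307088 + 158763816) - 41987 = 159070904 - 41987 = 159028917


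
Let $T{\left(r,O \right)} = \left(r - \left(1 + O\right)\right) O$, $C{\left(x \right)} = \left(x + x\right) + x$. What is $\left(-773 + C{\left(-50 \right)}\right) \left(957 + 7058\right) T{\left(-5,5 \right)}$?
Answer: $406881475$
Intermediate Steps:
$C{\left(x \right)} = 3 x$ ($C{\left(x \right)} = 2 x + x = 3 x$)
$T{\left(r,O \right)} = O \left(-1 + r - O\right)$ ($T{\left(r,O \right)} = \left(-1 + r - O\right) O = O \left(-1 + r - O\right)$)
$\left(-773 + C{\left(-50 \right)}\right) \left(957 + 7058\right) T{\left(-5,5 \right)} = \left(-773 + 3 \left(-50\right)\right) \left(957 + 7058\right) 5 \left(-1 - 5 - 5\right) = \left(-773 - 150\right) 8015 \cdot 5 \left(-1 - 5 - 5\right) = \left(-923\right) 8015 \cdot 5 \left(-11\right) = \left(-7397845\right) \left(-55\right) = 406881475$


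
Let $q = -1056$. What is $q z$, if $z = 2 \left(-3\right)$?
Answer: $6336$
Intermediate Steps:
$z = -6$
$q z = \left(-1056\right) \left(-6\right) = 6336$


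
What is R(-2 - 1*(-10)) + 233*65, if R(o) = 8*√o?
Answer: 15145 + 16*√2 ≈ 15168.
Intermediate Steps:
R(-2 - 1*(-10)) + 233*65 = 8*√(-2 - 1*(-10)) + 233*65 = 8*√(-2 + 10) + 15145 = 8*√8 + 15145 = 8*(2*√2) + 15145 = 16*√2 + 15145 = 15145 + 16*√2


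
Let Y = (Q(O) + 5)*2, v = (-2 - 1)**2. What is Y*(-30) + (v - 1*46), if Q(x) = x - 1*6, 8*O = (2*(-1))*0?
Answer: 23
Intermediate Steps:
O = 0 (O = ((2*(-1))*0)/8 = (-2*0)/8 = (1/8)*0 = 0)
v = 9 (v = (-3)**2 = 9)
Q(x) = -6 + x (Q(x) = x - 6 = -6 + x)
Y = -2 (Y = ((-6 + 0) + 5)*2 = (-6 + 5)*2 = -1*2 = -2)
Y*(-30) + (v - 1*46) = -2*(-30) + (9 - 1*46) = 60 + (9 - 46) = 60 - 37 = 23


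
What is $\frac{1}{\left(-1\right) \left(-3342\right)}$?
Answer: $\frac{1}{3342} \approx 0.00029922$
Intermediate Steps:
$\frac{1}{\left(-1\right) \left(-3342\right)} = \frac{1}{3342}$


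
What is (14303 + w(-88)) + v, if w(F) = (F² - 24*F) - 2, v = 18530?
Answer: 42687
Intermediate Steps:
w(F) = -2 + F² - 24*F
(14303 + w(-88)) + v = (14303 + (-2 + (-88)² - 24*(-88))) + 18530 = (14303 + (-2 + 7744 + 2112)) + 18530 = (14303 + 9854) + 18530 = 24157 + 18530 = 42687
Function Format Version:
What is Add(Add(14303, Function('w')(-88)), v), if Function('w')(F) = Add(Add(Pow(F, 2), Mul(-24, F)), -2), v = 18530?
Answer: 42687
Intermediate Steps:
Function('w')(F) = Add(-2, Pow(F, 2), Mul(-24, F))
Add(Add(14303, Function('w')(-88)), v) = Add(Add(14303, Add(-2, Pow(-88, 2), Mul(-24, -88))), 18530) = Add(Add(14303, Add(-2, 7744, 2112)), 18530) = Add(Add(14303, 9854), 18530) = Add(24157, 18530) = 42687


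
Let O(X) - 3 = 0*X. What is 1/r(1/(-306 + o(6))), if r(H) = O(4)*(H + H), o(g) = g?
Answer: -50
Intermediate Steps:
O(X) = 3 (O(X) = 3 + 0*X = 3 + 0 = 3)
r(H) = 6*H (r(H) = 3*(H + H) = 3*(2*H) = 6*H)
1/r(1/(-306 + o(6))) = 1/(6/(-306 + 6)) = 1/(6/(-300)) = 1/(6*(-1/300)) = 1/(-1/50) = -50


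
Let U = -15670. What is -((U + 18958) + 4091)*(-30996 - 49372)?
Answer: 593035472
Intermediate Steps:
-((U + 18958) + 4091)*(-30996 - 49372) = -((-15670 + 18958) + 4091)*(-30996 - 49372) = -(3288 + 4091)*(-80368) = -7379*(-80368) = -1*(-593035472) = 593035472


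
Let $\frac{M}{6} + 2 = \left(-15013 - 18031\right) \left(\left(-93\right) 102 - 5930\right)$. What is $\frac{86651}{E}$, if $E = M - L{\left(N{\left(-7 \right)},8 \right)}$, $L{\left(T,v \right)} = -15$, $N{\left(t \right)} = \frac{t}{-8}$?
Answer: $\frac{86651}{3056437827} \approx 2.835 \cdot 10^{-5}$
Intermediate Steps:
$N{\left(t \right)} = - \frac{t}{8}$ ($N{\left(t \right)} = t \left(- \frac{1}{8}\right) = - \frac{t}{8}$)
$M = 3056437812$ ($M = -12 + 6 \left(-15013 - 18031\right) \left(\left(-93\right) 102 - 5930\right) = -12 + 6 \left(- 33044 \left(-9486 - 5930\right)\right) = -12 + 6 \left(\left(-33044\right) \left(-15416\right)\right) = -12 + 6 \cdot 509406304 = -12 + 3056437824 = 3056437812$)
$E = 3056437827$ ($E = 3056437812 - -15 = 3056437812 + 15 = 3056437827$)
$\frac{86651}{E} = \frac{86651}{3056437827}$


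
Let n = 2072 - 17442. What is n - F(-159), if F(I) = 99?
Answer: -15469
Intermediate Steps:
n = -15370
n - F(-159) = -15370 - 1*99 = -15370 - 99 = -15469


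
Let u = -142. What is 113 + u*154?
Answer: -21755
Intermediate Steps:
113 + u*154 = 113 - 142*154 = 113 - 21868 = -21755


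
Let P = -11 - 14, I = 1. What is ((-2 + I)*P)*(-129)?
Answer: -3225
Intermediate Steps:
P = -25
((-2 + I)*P)*(-129) = ((-2 + 1)*(-25))*(-129) = -1*(-25)*(-129) = 25*(-129) = -3225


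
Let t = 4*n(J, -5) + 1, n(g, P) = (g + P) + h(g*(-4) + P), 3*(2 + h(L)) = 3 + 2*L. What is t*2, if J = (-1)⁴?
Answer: -86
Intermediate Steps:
J = 1
h(L) = -1 + 2*L/3 (h(L) = -2 + (3 + 2*L)/3 = -2 + (1 + 2*L/3) = -1 + 2*L/3)
n(g, P) = -1 - 5*g/3 + 5*P/3 (n(g, P) = (g + P) + (-1 + 2*(g*(-4) + P)/3) = (P + g) + (-1 + 2*(-4*g + P)/3) = (P + g) + (-1 + 2*(P - 4*g)/3) = (P + g) + (-1 + (-8*g/3 + 2*P/3)) = (P + g) + (-1 - 8*g/3 + 2*P/3) = -1 - 5*g/3 + 5*P/3)
t = -43 (t = 4*(-1 - 5/3*1 + (5/3)*(-5)) + 1 = 4*(-1 - 5/3 - 25/3) + 1 = 4*(-11) + 1 = -44 + 1 = -43)
t*2 = -43*2 = -86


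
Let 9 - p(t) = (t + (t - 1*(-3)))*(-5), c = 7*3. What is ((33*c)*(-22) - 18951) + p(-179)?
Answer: -35963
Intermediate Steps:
c = 21
p(t) = 24 + 10*t (p(t) = 9 - (t + (t - 1*(-3)))*(-5) = 9 - (t + (t + 3))*(-5) = 9 - (t + (3 + t))*(-5) = 9 - (3 + 2*t)*(-5) = 9 - (-15 - 10*t) = 9 + (15 + 10*t) = 24 + 10*t)
((33*c)*(-22) - 18951) + p(-179) = ((33*21)*(-22) - 18951) + (24 + 10*(-179)) = (693*(-22) - 18951) + (24 - 1790) = (-15246 - 18951) - 1766 = -34197 - 1766 = -35963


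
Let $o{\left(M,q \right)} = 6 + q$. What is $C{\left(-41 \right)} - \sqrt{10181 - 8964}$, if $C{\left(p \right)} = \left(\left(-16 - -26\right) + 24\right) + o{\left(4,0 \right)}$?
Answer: $40 - \sqrt{1217} \approx 5.1145$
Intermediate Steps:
$C{\left(p \right)} = 40$ ($C{\left(p \right)} = \left(\left(-16 - -26\right) + 24\right) + \left(6 + 0\right) = \left(\left(-16 + 26\right) + 24\right) + 6 = \left(10 + 24\right) + 6 = 34 + 6 = 40$)
$C{\left(-41 \right)} - \sqrt{10181 - 8964} = 40 - \sqrt{10181 - 8964} = 40 - \sqrt{1217}$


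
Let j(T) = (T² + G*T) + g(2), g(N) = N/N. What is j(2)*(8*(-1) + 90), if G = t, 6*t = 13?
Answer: 2296/3 ≈ 765.33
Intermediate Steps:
t = 13/6 (t = (⅙)*13 = 13/6 ≈ 2.1667)
G = 13/6 ≈ 2.1667
g(N) = 1
j(T) = 1 + T² + 13*T/6 (j(T) = (T² + 13*T/6) + 1 = 1 + T² + 13*T/6)
j(2)*(8*(-1) + 90) = (1 + 2² + (13/6)*2)*(8*(-1) + 90) = (1 + 4 + 13/3)*(-8 + 90) = (28/3)*82 = 2296/3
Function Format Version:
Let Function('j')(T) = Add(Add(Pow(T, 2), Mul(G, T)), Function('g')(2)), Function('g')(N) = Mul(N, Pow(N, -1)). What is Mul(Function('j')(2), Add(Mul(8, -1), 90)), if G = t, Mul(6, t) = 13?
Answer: Rational(2296, 3) ≈ 765.33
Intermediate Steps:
t = Rational(13, 6) (t = Mul(Rational(1, 6), 13) = Rational(13, 6) ≈ 2.1667)
G = Rational(13, 6) ≈ 2.1667
Function('g')(N) = 1
Function('j')(T) = Add(1, Pow(T, 2), Mul(Rational(13, 6), T)) (Function('j')(T) = Add(Add(Pow(T, 2), Mul(Rational(13, 6), T)), 1) = Add(1, Pow(T, 2), Mul(Rational(13, 6), T)))
Mul(Function('j')(2), Add(Mul(8, -1), 90)) = Mul(Add(1, Pow(2, 2), Mul(Rational(13, 6), 2)), Add(Mul(8, -1), 90)) = Mul(Add(1, 4, Rational(13, 3)), Add(-8, 90)) = Mul(Rational(28, 3), 82) = Rational(2296, 3)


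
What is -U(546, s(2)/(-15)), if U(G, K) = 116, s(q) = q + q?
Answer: -116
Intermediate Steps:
s(q) = 2*q
-U(546, s(2)/(-15)) = -1*116 = -116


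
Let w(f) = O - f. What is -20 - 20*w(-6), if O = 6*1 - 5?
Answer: -160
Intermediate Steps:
O = 1 (O = 6 - 5 = 1)
w(f) = 1 - f
-20 - 20*w(-6) = -20 - 20*(1 - 1*(-6)) = -20 - 20*(1 + 6) = -20 - 20*7 = -20 - 140 = -160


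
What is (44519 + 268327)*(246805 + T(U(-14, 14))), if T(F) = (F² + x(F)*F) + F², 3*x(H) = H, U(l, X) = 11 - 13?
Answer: 77214876926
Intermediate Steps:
U(l, X) = -2
x(H) = H/3
T(F) = 7*F²/3 (T(F) = (F² + (F/3)*F) + F² = (F² + F²/3) + F² = 4*F²/3 + F² = 7*F²/3)
(44519 + 268327)*(246805 + T(U(-14, 14))) = (44519 + 268327)*(246805 + (7/3)*(-2)²) = 312846*(246805 + (7/3)*4) = 312846*(246805 + 28/3) = 312846*(740443/3) = 77214876926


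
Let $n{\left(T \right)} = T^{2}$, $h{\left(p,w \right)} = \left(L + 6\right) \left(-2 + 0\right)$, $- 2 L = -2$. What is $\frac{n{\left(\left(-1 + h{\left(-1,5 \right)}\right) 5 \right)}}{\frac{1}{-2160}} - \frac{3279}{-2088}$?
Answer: $- \frac{8456398907}{696} \approx -1.215 \cdot 10^{7}$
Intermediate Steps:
$L = 1$ ($L = \left(- \frac{1}{2}\right) \left(-2\right) = 1$)
$h{\left(p,w \right)} = -14$ ($h{\left(p,w \right)} = \left(1 + 6\right) \left(-2 + 0\right) = 7 \left(-2\right) = -14$)
$\frac{n{\left(\left(-1 + h{\left(-1,5 \right)}\right) 5 \right)}}{\frac{1}{-2160}} - \frac{3279}{-2088} = \frac{\left(\left(-1 - 14\right) 5\right)^{2}}{\frac{1}{-2160}} - \frac{3279}{-2088} = \frac{\left(\left(-15\right) 5\right)^{2}}{- \frac{1}{2160}} - - \frac{1093}{696} = \left(-75\right)^{2} \left(-2160\right) + \frac{1093}{696} = 5625 \left(-2160\right) + \frac{1093}{696} = -12150000 + \frac{1093}{696} = - \frac{8456398907}{696}$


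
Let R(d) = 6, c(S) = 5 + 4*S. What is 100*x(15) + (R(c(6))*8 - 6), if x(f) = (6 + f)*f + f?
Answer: 33042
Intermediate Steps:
x(f) = f + f*(6 + f) (x(f) = f*(6 + f) + f = f + f*(6 + f))
100*x(15) + (R(c(6))*8 - 6) = 100*(15*(7 + 15)) + (6*8 - 6) = 100*(15*22) + (48 - 6) = 100*330 + 42 = 33000 + 42 = 33042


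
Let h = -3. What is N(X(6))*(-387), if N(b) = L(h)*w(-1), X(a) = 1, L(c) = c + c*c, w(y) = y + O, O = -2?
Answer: 6966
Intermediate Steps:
w(y) = -2 + y (w(y) = y - 2 = -2 + y)
L(c) = c + c²
N(b) = -18 (N(b) = (-3*(1 - 3))*(-2 - 1) = -3*(-2)*(-3) = 6*(-3) = -18)
N(X(6))*(-387) = -18*(-387) = 6966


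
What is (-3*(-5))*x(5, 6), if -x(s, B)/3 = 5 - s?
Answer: 0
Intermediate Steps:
x(s, B) = -15 + 3*s (x(s, B) = -3*(5 - s) = -15 + 3*s)
(-3*(-5))*x(5, 6) = (-3*(-5))*(-15 + 3*5) = 15*(-15 + 15) = 15*0 = 0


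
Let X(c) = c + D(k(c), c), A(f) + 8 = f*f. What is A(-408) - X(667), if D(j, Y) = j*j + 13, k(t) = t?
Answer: -279113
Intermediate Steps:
A(f) = -8 + f² (A(f) = -8 + f*f = -8 + f²)
D(j, Y) = 13 + j² (D(j, Y) = j² + 13 = 13 + j²)
X(c) = 13 + c + c² (X(c) = c + (13 + c²) = 13 + c + c²)
A(-408) - X(667) = (-8 + (-408)²) - (13 + 667 + 667²) = (-8 + 166464) - (13 + 667 + 444889) = 166456 - 1*445569 = 166456 - 445569 = -279113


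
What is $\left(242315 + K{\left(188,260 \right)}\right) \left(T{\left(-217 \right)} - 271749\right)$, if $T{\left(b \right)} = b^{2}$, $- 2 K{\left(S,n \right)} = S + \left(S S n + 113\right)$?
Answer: $977845118630$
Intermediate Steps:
$K{\left(S,n \right)} = - \frac{113}{2} - \frac{S}{2} - \frac{n S^{2}}{2}$ ($K{\left(S,n \right)} = - \frac{S + \left(S S n + 113\right)}{2} = - \frac{S + \left(S^{2} n + 113\right)}{2} = - \frac{S + \left(n S^{2} + 113\right)}{2} = - \frac{S + \left(113 + n S^{2}\right)}{2} = - \frac{113 + S + n S^{2}}{2} = - \frac{113}{2} - \frac{S}{2} - \frac{n S^{2}}{2}$)
$\left(242315 + K{\left(188,260 \right)}\right) \left(T{\left(-217 \right)} - 271749\right) = \left(242315 - \left(\frac{301}{2} + 4594720\right)\right) \left(\left(-217\right)^{2} - 271749\right) = \left(242315 - \left(\frac{301}{2} + 4594720\right)\right) \left(47089 - 271749\right) = \left(242315 - \frac{9189741}{2}\right) \left(-224660\right) = \left(- \frac{8705111}{2}\right) \left(-224660\right) = 977845118630$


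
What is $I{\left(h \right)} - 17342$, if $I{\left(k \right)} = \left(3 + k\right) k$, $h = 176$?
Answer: $14162$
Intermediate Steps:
$I{\left(k \right)} = k \left(3 + k\right)$
$I{\left(h \right)} - 17342 = 176 \left(3 + 176\right) - 17342 = 176 \cdot 179 - 17342 = 31504 - 17342 = 14162$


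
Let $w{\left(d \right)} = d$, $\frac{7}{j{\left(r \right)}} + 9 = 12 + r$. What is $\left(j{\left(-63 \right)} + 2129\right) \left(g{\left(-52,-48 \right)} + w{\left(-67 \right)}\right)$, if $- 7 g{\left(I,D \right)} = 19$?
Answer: $- \frac{15583426}{105} \approx -1.4841 \cdot 10^{5}$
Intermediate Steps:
$j{\left(r \right)} = \frac{7}{3 + r}$ ($j{\left(r \right)} = \frac{7}{-9 + \left(12 + r\right)} = \frac{7}{3 + r}$)
$g{\left(I,D \right)} = - \frac{19}{7}$ ($g{\left(I,D \right)} = \left(- \frac{1}{7}\right) 19 = - \frac{19}{7}$)
$\left(j{\left(-63 \right)} + 2129\right) \left(g{\left(-52,-48 \right)} + w{\left(-67 \right)}\right) = \left(\frac{7}{3 - 63} + 2129\right) \left(- \frac{19}{7} - 67\right) = \left(\frac{7}{-60} + 2129\right) \left(- \frac{488}{7}\right) = \left(7 \left(- \frac{1}{60}\right) + 2129\right) \left(- \frac{488}{7}\right) = \left(- \frac{7}{60} + 2129\right) \left(- \frac{488}{7}\right) = \frac{127733}{60} \left(- \frac{488}{7}\right) = - \frac{15583426}{105}$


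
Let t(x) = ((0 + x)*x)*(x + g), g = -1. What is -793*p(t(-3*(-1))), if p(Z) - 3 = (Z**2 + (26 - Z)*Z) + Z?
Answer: -387777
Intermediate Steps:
t(x) = x**2*(-1 + x) (t(x) = ((0 + x)*x)*(x - 1) = (x*x)*(-1 + x) = x**2*(-1 + x))
p(Z) = 3 + Z + Z**2 + Z*(26 - Z) (p(Z) = 3 + ((Z**2 + (26 - Z)*Z) + Z) = 3 + ((Z**2 + Z*(26 - Z)) + Z) = 3 + (Z + Z**2 + Z*(26 - Z)) = 3 + Z + Z**2 + Z*(26 - Z))
-793*p(t(-3*(-1))) = -793*(3 + 27*((-3*(-1))**2*(-1 - 3*(-1)))) = -793*(3 + 27*(3**2*(-1 + 3))) = -793*(3 + 27*(9*2)) = -793*(3 + 27*18) = -793*(3 + 486) = -793*489 = -387777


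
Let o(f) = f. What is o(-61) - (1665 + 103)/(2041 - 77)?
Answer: -30393/491 ≈ -61.900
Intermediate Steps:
o(-61) - (1665 + 103)/(2041 - 77) = -61 - (1665 + 103)/(2041 - 77) = -61 - 1768/1964 = -61 - 1*442/491 = -61 - 442/491 = -30393/491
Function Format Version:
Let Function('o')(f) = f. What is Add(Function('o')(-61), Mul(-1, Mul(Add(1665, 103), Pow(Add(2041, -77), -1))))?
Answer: Rational(-30393, 491) ≈ -61.900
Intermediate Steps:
Add(Function('o')(-61), Mul(-1, Mul(Add(1665, 103), Pow(Add(2041, -77), -1)))) = Add(-61, Mul(-1, Mul(Add(1665, 103), Pow(Add(2041, -77), -1)))) = Add(-61, Mul(-1, Mul(1768, Pow(1964, -1)))) = Add(-61, Mul(-1, Mul(1768, Rational(1, 1964)))) = Add(-61, Mul(-1, Rational(442, 491))) = Add(-61, Rational(-442, 491)) = Rational(-30393, 491)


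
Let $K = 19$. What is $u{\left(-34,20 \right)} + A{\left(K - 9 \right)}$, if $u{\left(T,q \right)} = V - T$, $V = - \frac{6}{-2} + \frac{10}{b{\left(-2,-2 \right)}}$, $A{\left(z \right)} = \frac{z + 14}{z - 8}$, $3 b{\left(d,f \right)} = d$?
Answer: $34$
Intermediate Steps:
$b{\left(d,f \right)} = \frac{d}{3}$
$A{\left(z \right)} = \frac{14 + z}{-8 + z}$
$V = -12$ ($V = - \frac{6}{-2} + \frac{10}{\frac{1}{3} \left(-2\right)} = \left(-6\right) \left(- \frac{1}{2}\right) + \frac{10}{- \frac{2}{3}} = 3 + 10 \left(- \frac{3}{2}\right) = 3 - 15 = -12$)
$u{\left(T,q \right)} = -12 - T$
$u{\left(-34,20 \right)} + A{\left(K - 9 \right)} = \left(-12 - -34\right) + \frac{14 + \left(19 - 9\right)}{-8 + \left(19 - 9\right)} = \left(-12 + 34\right) + \frac{14 + 10}{-8 + 10} = 22 + \frac{1}{2} \cdot 24 = 22 + 12 = 34$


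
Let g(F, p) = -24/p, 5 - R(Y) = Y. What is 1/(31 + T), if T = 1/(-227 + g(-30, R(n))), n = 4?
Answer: 251/7780 ≈ 0.032262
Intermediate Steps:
R(Y) = 5 - Y
T = -1/251 (T = 1/(-227 - 24/(5 - 1*4)) = 1/(-227 - 24/(5 - 4)) = 1/(-227 - 24/1) = 1/(-227 - 24*1) = 1/(-227 - 24) = 1/(-251) = -1/251 ≈ -0.0039841)
1/(31 + T) = 1/(31 - 1/251) = 1/(7780/251) = 251/7780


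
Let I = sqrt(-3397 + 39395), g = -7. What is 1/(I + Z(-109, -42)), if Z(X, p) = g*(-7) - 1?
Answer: -24/16847 + sqrt(35998)/33694 ≈ 0.0042064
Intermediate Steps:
Z(X, p) = 48 (Z(X, p) = -7*(-7) - 1 = 49 - 1 = 48)
I = sqrt(35998) ≈ 189.73
1/(I + Z(-109, -42)) = 1/(sqrt(35998) + 48) = 1/(48 + sqrt(35998))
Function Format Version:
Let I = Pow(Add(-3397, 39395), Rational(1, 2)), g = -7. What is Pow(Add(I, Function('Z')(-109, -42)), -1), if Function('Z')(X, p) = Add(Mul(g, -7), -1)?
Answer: Add(Rational(-24, 16847), Mul(Rational(1, 33694), Pow(35998, Rational(1, 2)))) ≈ 0.0042064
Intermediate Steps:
Function('Z')(X, p) = 48 (Function('Z')(X, p) = Add(Mul(-7, -7), -1) = Add(49, -1) = 48)
I = Pow(35998, Rational(1, 2)) ≈ 189.73
Pow(Add(I, Function('Z')(-109, -42)), -1) = Pow(Add(Pow(35998, Rational(1, 2)), 48), -1) = Pow(Add(48, Pow(35998, Rational(1, 2))), -1)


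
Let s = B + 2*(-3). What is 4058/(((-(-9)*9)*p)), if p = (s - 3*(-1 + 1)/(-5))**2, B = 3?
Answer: 4058/729 ≈ 5.5665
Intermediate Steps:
s = -3 (s = 3 + 2*(-3) = 3 - 6 = -3)
p = 9 (p = (-3 - 3*(-1 + 1)/(-5))**2 = (-3 - 3*0*(-1/5))**2 = (-3 + 0*(-1/5))**2 = (-3 + 0)**2 = (-3)**2 = 9)
4058/(((-(-9)*9)*p)) = 4058/((-(-9)*9*9)) = 4058/((-9*(-9)*9)) = 4058/((81*9)) = 4058/729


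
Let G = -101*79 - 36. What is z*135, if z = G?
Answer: -1082025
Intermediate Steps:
G = -8015 (G = -7979 - 36 = -8015)
z = -8015
z*135 = -8015*135 = -1082025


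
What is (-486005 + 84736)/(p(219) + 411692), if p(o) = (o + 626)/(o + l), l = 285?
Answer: -202239576/207493613 ≈ -0.97468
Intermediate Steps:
p(o) = (626 + o)/(285 + o) (p(o) = (o + 626)/(o + 285) = (626 + o)/(285 + o))
(-486005 + 84736)/(p(219) + 411692) = (-486005 + 84736)/((626 + 219)/(285 + 219) + 411692) = -401269/(845/504 + 411692) = -401269/207493613/504 = -401269*504/207493613 = -202239576/207493613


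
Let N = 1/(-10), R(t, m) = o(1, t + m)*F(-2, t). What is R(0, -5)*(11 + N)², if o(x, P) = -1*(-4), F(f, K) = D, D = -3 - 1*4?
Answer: -83167/25 ≈ -3326.7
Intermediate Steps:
D = -7 (D = -3 - 4 = -7)
F(f, K) = -7
o(x, P) = 4
R(t, m) = -28 (R(t, m) = 4*(-7) = -28)
N = -⅒ ≈ -0.10000
R(0, -5)*(11 + N)² = -28*(11 - ⅒)² = -28*(109/10)² = -28*11881/100 = -83167/25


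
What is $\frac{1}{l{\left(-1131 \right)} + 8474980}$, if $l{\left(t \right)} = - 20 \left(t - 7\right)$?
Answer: $\frac{1}{8497740} \approx 1.1768 \cdot 10^{-7}$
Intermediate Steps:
$l{\left(t \right)} = 140 - 20 t$ ($l{\left(t \right)} = - 20 \left(-7 + t\right) = 140 - 20 t$)
$\frac{1}{l{\left(-1131 \right)} + 8474980} = \frac{1}{\left(140 - -22620\right) + 8474980} = \frac{1}{\left(140 + 22620\right) + 8474980} = \frac{1}{22760 + 8474980} = \frac{1}{8497740}$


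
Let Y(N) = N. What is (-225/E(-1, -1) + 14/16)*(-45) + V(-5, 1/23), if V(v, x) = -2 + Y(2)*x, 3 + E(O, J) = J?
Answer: -473347/184 ≈ -2572.5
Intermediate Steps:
E(O, J) = -3 + J
V(v, x) = -2 + 2*x
(-225/E(-1, -1) + 14/16)*(-45) + V(-5, 1/23) = (-225/(-3 - 1) + 14/16)*(-45) + (-2 + 2/23) = (-225/(-4) + 14*(1/16))*(-45) + (-2 + 2*(1/23)) = (-225*(-1/4) + 7/8)*(-45) + (-2 + 2/23) = (225/4 + 7/8)*(-45) - 44/23 = (457/8)*(-45) - 44/23 = -20565/8 - 44/23 = -473347/184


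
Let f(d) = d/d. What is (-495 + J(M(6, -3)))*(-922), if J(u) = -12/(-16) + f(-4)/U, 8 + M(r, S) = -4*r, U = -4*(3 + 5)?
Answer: 7291637/16 ≈ 4.5573e+5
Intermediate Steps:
f(d) = 1
U = -32 (U = -4*8 = -32)
M(r, S) = -8 - 4*r
J(u) = 23/32 (J(u) = -12/(-16) + 1/(-32) = -12*(-1/16) + 1*(-1/32) = ¾ - 1/32 = 23/32)
(-495 + J(M(6, -3)))*(-922) = (-495 + 23/32)*(-922) = -15817/32*(-922) = 7291637/16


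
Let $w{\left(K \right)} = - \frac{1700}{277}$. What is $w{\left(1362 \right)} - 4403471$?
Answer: $- \frac{1219763167}{277} \approx -4.4035 \cdot 10^{6}$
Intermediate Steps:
$w{\left(K \right)} = - \frac{1700}{277}$ ($w{\left(K \right)} = \left(-1700\right) \frac{1}{277} = - \frac{1700}{277}$)
$w{\left(1362 \right)} - 4403471 = - \frac{1700}{277} - 4403471 = - \frac{1219763167}{277}$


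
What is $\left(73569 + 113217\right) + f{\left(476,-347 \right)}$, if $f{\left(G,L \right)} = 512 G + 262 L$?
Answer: $339584$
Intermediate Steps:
$f{\left(G,L \right)} = 262 L + 512 G$
$\left(73569 + 113217\right) + f{\left(476,-347 \right)} = \left(73569 + 113217\right) + \left(262 \left(-347\right) + 512 \cdot 476\right) = 186786 + \left(-90914 + 243712\right) = 186786 + 152798 = 339584$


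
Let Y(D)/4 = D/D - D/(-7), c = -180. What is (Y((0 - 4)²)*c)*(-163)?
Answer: 2699280/7 ≈ 3.8561e+5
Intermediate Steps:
Y(D) = 4 + 4*D/7 (Y(D) = 4*(D/D - D/(-7)) = 4*(1 - D*(-⅐)) = 4*(1 + D/7) = 4 + 4*D/7)
(Y((0 - 4)²)*c)*(-163) = ((4 + 4*(0 - 4)²/7)*(-180))*(-163) = ((4 + (4/7)*(-4)²)*(-180))*(-163) = ((4 + (4/7)*16)*(-180))*(-163) = ((4 + 64/7)*(-180))*(-163) = ((92/7)*(-180))*(-163) = -16560/7*(-163) = 2699280/7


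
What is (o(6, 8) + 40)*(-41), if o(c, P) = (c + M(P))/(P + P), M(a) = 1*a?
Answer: -13407/8 ≈ -1675.9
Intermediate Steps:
M(a) = a
o(c, P) = (P + c)/(2*P) (o(c, P) = (c + P)/(P + P) = (P + c)/((2*P)) = (P + c)*(1/(2*P)) = (P + c)/(2*P))
(o(6, 8) + 40)*(-41) = ((1/2)*(8 + 6)/8 + 40)*(-41) = ((1/2)*(1/8)*14 + 40)*(-41) = (7/8 + 40)*(-41) = (327/8)*(-41) = -13407/8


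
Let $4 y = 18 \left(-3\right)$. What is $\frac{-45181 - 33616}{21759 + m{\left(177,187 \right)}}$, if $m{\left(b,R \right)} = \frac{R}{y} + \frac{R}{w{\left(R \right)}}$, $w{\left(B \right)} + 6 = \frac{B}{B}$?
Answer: $- \frac{10637595}{2930546} \approx -3.6299$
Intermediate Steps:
$w{\left(B \right)} = -5$ ($w{\left(B \right)} = -6 + \frac{B}{B} = -6 + 1 = -5$)
$y = - \frac{27}{2}$ ($y = \frac{18 \left(-3\right)}{4} = \frac{1}{4} \left(-54\right) = - \frac{27}{2} \approx -13.5$)
$m{\left(b,R \right)} = - \frac{37 R}{135}$ ($m{\left(b,R \right)} = \frac{R}{- \frac{27}{2}} + \frac{R}{-5} = R \left(- \frac{2}{27}\right) + R \left(- \frac{1}{5}\right) = - \frac{2 R}{27} - \frac{R}{5} = - \frac{37 R}{135}$)
$\frac{-45181 - 33616}{21759 + m{\left(177,187 \right)}} = \frac{-45181 - 33616}{21759 - \frac{6919}{135}} = - \frac{78797}{21759 - \frac{6919}{135}} = - \frac{78797}{\frac{2930546}{135}} = \left(-78797\right) \frac{135}{2930546} = - \frac{10637595}{2930546}$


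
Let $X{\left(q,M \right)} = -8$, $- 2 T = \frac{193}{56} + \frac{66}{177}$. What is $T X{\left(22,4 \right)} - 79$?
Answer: $- \frac{52635}{826} \approx -63.723$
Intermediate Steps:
$T = - \frac{12619}{6608}$ ($T = - \frac{\frac{193}{56} + \frac{66}{177}}{2} = - \frac{193 \cdot \frac{1}{56} + 66 \cdot \frac{1}{177}}{2} = - \frac{\frac{193}{56} + \frac{22}{59}}{2} = \left(- \frac{1}{2}\right) \frac{12619}{3304} = - \frac{12619}{6608} \approx -1.9097$)
$T X{\left(22,4 \right)} - 79 = \left(- \frac{12619}{6608}\right) \left(-8\right) - 79 = \frac{12619}{826} - 79 = - \frac{52635}{826}$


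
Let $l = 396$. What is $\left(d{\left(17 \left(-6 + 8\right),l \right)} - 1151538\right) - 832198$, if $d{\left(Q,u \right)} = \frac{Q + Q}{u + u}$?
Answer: $- \frac{392779711}{198} \approx -1.9837 \cdot 10^{6}$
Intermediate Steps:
$d{\left(Q,u \right)} = \frac{Q}{u}$ ($d{\left(Q,u \right)} = \frac{2 Q}{2 u} = 2 Q \frac{1}{2 u} = \frac{Q}{u}$)
$\left(d{\left(17 \left(-6 + 8\right),l \right)} - 1151538\right) - 832198 = \left(\frac{17 \left(-6 + 8\right)}{396} - 1151538\right) - 832198 = \left(17 \cdot 2 \cdot \frac{1}{396} - 1151538\right) - 832198 = \left(34 \cdot \frac{1}{396} - 1151538\right) - 832198 = \left(\frac{17}{198} - 1151538\right) - 832198 = - \frac{228004507}{198} - 832198 = - \frac{392779711}{198}$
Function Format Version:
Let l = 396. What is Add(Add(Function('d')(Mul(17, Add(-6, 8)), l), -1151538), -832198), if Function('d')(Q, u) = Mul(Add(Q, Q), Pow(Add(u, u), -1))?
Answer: Rational(-392779711, 198) ≈ -1.9837e+6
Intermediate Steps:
Function('d')(Q, u) = Mul(Q, Pow(u, -1)) (Function('d')(Q, u) = Mul(Mul(2, Q), Pow(Mul(2, u), -1)) = Mul(Mul(2, Q), Mul(Rational(1, 2), Pow(u, -1))) = Mul(Q, Pow(u, -1)))
Add(Add(Function('d')(Mul(17, Add(-6, 8)), l), -1151538), -832198) = Add(Add(Mul(Mul(17, Add(-6, 8)), Pow(396, -1)), -1151538), -832198) = Add(Add(Mul(Mul(17, 2), Rational(1, 396)), -1151538), -832198) = Add(Add(Mul(34, Rational(1, 396)), -1151538), -832198) = Add(Add(Rational(17, 198), -1151538), -832198) = Add(Rational(-228004507, 198), -832198) = Rational(-392779711, 198)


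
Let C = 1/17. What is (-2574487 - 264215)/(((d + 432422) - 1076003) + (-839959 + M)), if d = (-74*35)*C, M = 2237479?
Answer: -48257934/12814373 ≈ -3.7659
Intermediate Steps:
C = 1/17 ≈ 0.058824
d = -2590/17 (d = -74*35*(1/17) = -2590*1/17 = -2590/17 ≈ -152.35)
(-2574487 - 264215)/(((d + 432422) - 1076003) + (-839959 + M)) = (-2574487 - 264215)/(((-2590/17 + 432422) - 1076003) + (-839959 + 2237479)) = -2838702/((7348584/17 - 1076003) + 1397520) = -2838702/(-10943467/17 + 1397520) = -2838702/12814373/17 = -2838702*17/12814373 = -48257934/12814373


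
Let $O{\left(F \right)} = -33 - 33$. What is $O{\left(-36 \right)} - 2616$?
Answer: $-2682$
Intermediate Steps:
$O{\left(F \right)} = -66$ ($O{\left(F \right)} = -33 - 33 = -66$)
$O{\left(-36 \right)} - 2616 = -66 - 2616 = -2682$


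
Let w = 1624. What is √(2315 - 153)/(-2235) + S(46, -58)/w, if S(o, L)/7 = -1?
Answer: -1/232 - √2162/2235 ≈ -0.025115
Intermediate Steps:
S(o, L) = -7 (S(o, L) = 7*(-1) = -7)
√(2315 - 153)/(-2235) + S(46, -58)/w = √(2315 - 153)/(-2235) - 7/1624 = √2162*(-1/2235) - 7*1/1624 = -√2162/2235 - 1/232 = -1/232 - √2162/2235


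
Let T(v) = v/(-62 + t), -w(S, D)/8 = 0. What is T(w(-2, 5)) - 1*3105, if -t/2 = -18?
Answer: -3105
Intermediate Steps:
t = 36 (t = -2*(-18) = 36)
w(S, D) = 0 (w(S, D) = -8*0 = 0)
T(v) = -v/26 (T(v) = v/(-62 + 36) = v/(-26) = -v/26)
T(w(-2, 5)) - 1*3105 = -1/26*0 - 1*3105 = 0 - 3105 = -3105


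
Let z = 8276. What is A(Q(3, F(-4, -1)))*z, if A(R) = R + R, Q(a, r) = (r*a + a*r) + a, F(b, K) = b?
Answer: -347592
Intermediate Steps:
Q(a, r) = a + 2*a*r (Q(a, r) = (a*r + a*r) + a = 2*a*r + a = a + 2*a*r)
A(R) = 2*R
A(Q(3, F(-4, -1)))*z = (2*(3*(1 + 2*(-4))))*8276 = (2*(3*(1 - 8)))*8276 = (2*(3*(-7)))*8276 = (2*(-21))*8276 = -42*8276 = -347592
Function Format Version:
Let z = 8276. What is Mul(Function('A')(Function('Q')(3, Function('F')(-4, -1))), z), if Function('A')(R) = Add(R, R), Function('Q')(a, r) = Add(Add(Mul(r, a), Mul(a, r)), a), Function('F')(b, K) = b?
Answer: -347592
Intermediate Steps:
Function('Q')(a, r) = Add(a, Mul(2, a, r)) (Function('Q')(a, r) = Add(Add(Mul(a, r), Mul(a, r)), a) = Add(Mul(2, a, r), a) = Add(a, Mul(2, a, r)))
Function('A')(R) = Mul(2, R)
Mul(Function('A')(Function('Q')(3, Function('F')(-4, -1))), z) = Mul(Mul(2, Mul(3, Add(1, Mul(2, -4)))), 8276) = Mul(Mul(2, Mul(3, Add(1, -8))), 8276) = Mul(Mul(2, Mul(3, -7)), 8276) = Mul(Mul(2, -21), 8276) = Mul(-42, 8276) = -347592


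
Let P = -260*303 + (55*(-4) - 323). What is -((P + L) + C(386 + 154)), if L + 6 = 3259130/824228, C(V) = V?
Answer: 32468420381/412114 ≈ 78785.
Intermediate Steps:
P = -79323 (P = -78780 + (-220 - 323) = -78780 - 543 = -79323)
L = -843119/412114 (L = -6 + 3259130/824228 = -6 + 3259130*(1/824228) = -6 + 1629565/412114 = -843119/412114 ≈ -2.0458)
-((P + L) + C(386 + 154)) = -((-79323 - 843119/412114) + (386 + 154)) = -(-32690961941/412114 + 540) = -1*(-32468420381/412114) = 32468420381/412114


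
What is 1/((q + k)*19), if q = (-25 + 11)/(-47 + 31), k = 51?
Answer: 8/7885 ≈ 0.0010146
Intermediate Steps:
q = 7/8 (q = -14/(-16) = -14*(-1/16) = 7/8 ≈ 0.87500)
1/((q + k)*19) = 1/((7/8 + 51)*19) = 1/((415/8)*19) = 1/(7885/8) = 8/7885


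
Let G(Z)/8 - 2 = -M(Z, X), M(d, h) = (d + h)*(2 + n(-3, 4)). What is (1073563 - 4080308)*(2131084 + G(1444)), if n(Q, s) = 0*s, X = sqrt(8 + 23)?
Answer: -6338206433020 + 48107920*sqrt(31) ≈ -6.3379e+12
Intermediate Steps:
X = sqrt(31) ≈ 5.5678
n(Q, s) = 0
M(d, h) = 2*d + 2*h (M(d, h) = (d + h)*(2 + 0) = (d + h)*2 = 2*d + 2*h)
G(Z) = 16 - 16*Z - 16*sqrt(31) (G(Z) = 16 + 8*(-(2*Z + 2*sqrt(31))) = 16 + 8*(-2*Z - 2*sqrt(31)) = 16 + (-16*Z - 16*sqrt(31)) = 16 - 16*Z - 16*sqrt(31))
(1073563 - 4080308)*(2131084 + G(1444)) = (1073563 - 4080308)*(2131084 + (16 - 16*1444 - 16*sqrt(31))) = -3006745*(2131084 + (16 - 23104 - 16*sqrt(31))) = -3006745*(2131084 + (-23088 - 16*sqrt(31))) = -3006745*(2107996 - 16*sqrt(31)) = -6338206433020 + 48107920*sqrt(31)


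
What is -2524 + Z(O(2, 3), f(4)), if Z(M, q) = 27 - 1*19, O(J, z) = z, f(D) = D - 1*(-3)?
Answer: -2516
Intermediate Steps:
f(D) = 3 + D (f(D) = D + 3 = 3 + D)
Z(M, q) = 8 (Z(M, q) = 27 - 19 = 8)
-2524 + Z(O(2, 3), f(4)) = -2524 + 8 = -2516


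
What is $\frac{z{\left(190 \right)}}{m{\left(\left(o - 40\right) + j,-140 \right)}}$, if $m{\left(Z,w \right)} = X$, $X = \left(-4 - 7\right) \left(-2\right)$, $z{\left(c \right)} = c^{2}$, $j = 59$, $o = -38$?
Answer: $\frac{18050}{11} \approx 1640.9$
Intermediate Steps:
$X = 22$ ($X = \left(-11\right) \left(-2\right) = 22$)
$m{\left(Z,w \right)} = 22$
$\frac{z{\left(190 \right)}}{m{\left(\left(o - 40\right) + j,-140 \right)}} = \frac{190^{2}}{22} = 36100 \cdot \frac{1}{22} = \frac{18050}{11}$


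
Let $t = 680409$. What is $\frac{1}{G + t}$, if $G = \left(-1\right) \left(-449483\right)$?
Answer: $\frac{1}{1129892} \approx 8.8504 \cdot 10^{-7}$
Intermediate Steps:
$G = 449483$
$\frac{1}{G + t} = \frac{1}{449483 + 680409} = \frac{1}{1129892}$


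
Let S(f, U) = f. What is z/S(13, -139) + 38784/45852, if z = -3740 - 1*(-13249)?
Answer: 36375905/49673 ≈ 732.31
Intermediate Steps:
z = 9509 (z = -3740 + 13249 = 9509)
z/S(13, -139) + 38784/45852 = 9509/13 + 38784/45852 = 9509*(1/13) + 38784*(1/45852) = 9509/13 + 3232/3821 = 36375905/49673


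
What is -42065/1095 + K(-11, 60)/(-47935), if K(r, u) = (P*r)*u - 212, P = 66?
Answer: -393691087/10497765 ≈ -37.502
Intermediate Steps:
K(r, u) = -212 + 66*r*u (K(r, u) = (66*r)*u - 212 = 66*r*u - 212 = -212 + 66*r*u)
-42065/1095 + K(-11, 60)/(-47935) = -42065/1095 + (-212 + 66*(-11)*60)/(-47935) = -42065*1/1095 + (-212 - 43560)*(-1/47935) = -8413/219 - 43772*(-1/47935) = -8413/219 + 43772/47935 = -393691087/10497765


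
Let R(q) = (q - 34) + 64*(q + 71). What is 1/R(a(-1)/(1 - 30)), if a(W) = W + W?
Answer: 29/130920 ≈ 0.00022151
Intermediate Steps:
a(W) = 2*W
R(q) = 4510 + 65*q (R(q) = (-34 + q) + 64*(71 + q) = (-34 + q) + (4544 + 64*q) = 4510 + 65*q)
1/R(a(-1)/(1 - 30)) = 1/(4510 + 65*((2*(-1))/(1 - 30))) = 1/(4510 + 65*(-2/(-29))) = 1/(4510 + 65*(-1/29*(-2))) = 1/(4510 + 65*(2/29)) = 1/(4510 + 130/29) = 1/(130920/29) = 29/130920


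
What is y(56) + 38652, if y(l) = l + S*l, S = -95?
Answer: 33388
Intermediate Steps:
y(l) = -94*l (y(l) = l - 95*l = -94*l)
y(56) + 38652 = -94*56 + 38652 = -5264 + 38652 = 33388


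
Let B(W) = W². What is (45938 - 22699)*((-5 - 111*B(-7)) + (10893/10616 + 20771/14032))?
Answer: -2354648370912903/18620464 ≈ -1.2645e+8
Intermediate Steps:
(45938 - 22699)*((-5 - 111*B(-7)) + (10893/10616 + 20771/14032)) = (45938 - 22699)*((-5 - 111*(-7)²) + (10893/10616 + 20771/14032)) = 23239*((-5 - 111*49) + (10893*(1/10616) + 20771*(1/14032))) = 23239*((-5 - 5439) + (10893/10616 + 20771/14032)) = 23239*(-5444 + 46669439/18620464) = 23239*(-101323136577/18620464) = -2354648370912903/18620464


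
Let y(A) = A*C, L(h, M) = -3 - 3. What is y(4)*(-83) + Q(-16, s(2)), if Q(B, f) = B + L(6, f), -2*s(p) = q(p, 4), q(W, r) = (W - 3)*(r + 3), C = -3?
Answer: 974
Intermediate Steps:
L(h, M) = -6
y(A) = -3*A (y(A) = A*(-3) = -3*A)
q(W, r) = (-3 + W)*(3 + r)
s(p) = 21/2 - 7*p/2 (s(p) = -(-9 - 3*4 + 3*p + p*4)/2 = -(-9 - 12 + 3*p + 4*p)/2 = -(-21 + 7*p)/2 = 21/2 - 7*p/2)
Q(B, f) = -6 + B (Q(B, f) = B - 6 = -6 + B)
y(4)*(-83) + Q(-16, s(2)) = -3*4*(-83) + (-6 - 16) = -12*(-83) - 22 = 996 - 22 = 974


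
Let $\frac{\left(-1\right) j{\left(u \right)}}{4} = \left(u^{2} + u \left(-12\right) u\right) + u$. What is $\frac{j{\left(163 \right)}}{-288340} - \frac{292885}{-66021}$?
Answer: $\frac{1828145209}{4759123785} \approx 0.38413$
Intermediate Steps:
$j{\left(u \right)} = - 4 u + 44 u^{2}$ ($j{\left(u \right)} = - 4 \left(\left(u^{2} + u \left(-12\right) u\right) + u\right) = - 4 \left(\left(u^{2} + - 12 u u\right) + u\right) = - 4 \left(\left(u^{2} - 12 u^{2}\right) + u\right) = - 4 \left(- 11 u^{2} + u\right) = - 4 \left(u - 11 u^{2}\right) = - 4 u + 44 u^{2}$)
$\frac{j{\left(163 \right)}}{-288340} - \frac{292885}{-66021} = \frac{4 \cdot 163 \left(-1 + 11 \cdot 163\right)}{-288340} - \frac{292885}{-66021} = 4 \cdot 163 \left(-1 + 1793\right) \left(- \frac{1}{288340}\right) - - \frac{292885}{66021} = 4 \cdot 163 \cdot 1792 \left(- \frac{1}{288340}\right) + \frac{292885}{66021} = 1168384 \left(- \frac{1}{288340}\right) + \frac{292885}{66021} = - \frac{292096}{72085} + \frac{292885}{66021} = \frac{1828145209}{4759123785}$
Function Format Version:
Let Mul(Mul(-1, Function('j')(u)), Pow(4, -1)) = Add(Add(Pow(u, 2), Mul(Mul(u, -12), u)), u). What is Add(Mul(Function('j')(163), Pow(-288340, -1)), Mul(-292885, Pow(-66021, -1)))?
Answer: Rational(1828145209, 4759123785) ≈ 0.38413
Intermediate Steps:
Function('j')(u) = Add(Mul(-4, u), Mul(44, Pow(u, 2))) (Function('j')(u) = Mul(-4, Add(Add(Pow(u, 2), Mul(Mul(u, -12), u)), u)) = Mul(-4, Add(Add(Pow(u, 2), Mul(Mul(-12, u), u)), u)) = Mul(-4, Add(Add(Pow(u, 2), Mul(-12, Pow(u, 2))), u)) = Mul(-4, Add(Mul(-11, Pow(u, 2)), u)) = Mul(-4, Add(u, Mul(-11, Pow(u, 2)))) = Add(Mul(-4, u), Mul(44, Pow(u, 2))))
Add(Mul(Function('j')(163), Pow(-288340, -1)), Mul(-292885, Pow(-66021, -1))) = Add(Mul(Mul(4, 163, Add(-1, Mul(11, 163))), Pow(-288340, -1)), Mul(-292885, Pow(-66021, -1))) = Add(Mul(Mul(4, 163, Add(-1, 1793)), Rational(-1, 288340)), Mul(-292885, Rational(-1, 66021))) = Add(Mul(Mul(4, 163, 1792), Rational(-1, 288340)), Rational(292885, 66021)) = Add(Mul(1168384, Rational(-1, 288340)), Rational(292885, 66021)) = Add(Rational(-292096, 72085), Rational(292885, 66021)) = Rational(1828145209, 4759123785)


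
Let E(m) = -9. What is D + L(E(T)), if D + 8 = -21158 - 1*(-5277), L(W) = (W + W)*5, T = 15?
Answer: -15979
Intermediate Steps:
L(W) = 10*W (L(W) = (2*W)*5 = 10*W)
D = -15889 (D = -8 + (-21158 - 1*(-5277)) = -8 + (-21158 + 5277) = -8 - 15881 = -15889)
D + L(E(T)) = -15889 + 10*(-9) = -15889 - 90 = -15979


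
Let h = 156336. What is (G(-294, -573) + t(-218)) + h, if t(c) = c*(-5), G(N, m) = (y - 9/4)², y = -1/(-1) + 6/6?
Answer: 2518817/16 ≈ 1.5743e+5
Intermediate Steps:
y = 2 (y = -1*(-1) + 6*(⅙) = 1 + 1 = 2)
G(N, m) = 1/16 (G(N, m) = (2 - 9/4)² = (-¼)² = 1/16)
t(c) = -5*c
(G(-294, -573) + t(-218)) + h = (1/16 - 5*(-218)) + 156336 = (1/16 + 1090) + 156336 = 17441/16 + 156336 = 2518817/16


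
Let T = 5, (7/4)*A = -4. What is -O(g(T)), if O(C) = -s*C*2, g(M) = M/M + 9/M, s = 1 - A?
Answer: 92/5 ≈ 18.400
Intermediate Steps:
A = -16/7 (A = (4/7)*(-4) = -16/7 ≈ -2.2857)
s = 23/7 (s = 1 - 1*(-16/7) = 1 + 16/7 = 23/7 ≈ 3.2857)
g(M) = 1 + 9/M
O(C) = -46*C/7 (O(C) = -23*C/7*2 = -46*C/7)
-O(g(T)) = -(-46)*(9 + 5)/5/7 = -(-46)*(⅕)*14/7 = -(-46)*14/(7*5) = -1*(-92/5) = 92/5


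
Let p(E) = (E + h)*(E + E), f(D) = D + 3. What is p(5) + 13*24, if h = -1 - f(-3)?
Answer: 352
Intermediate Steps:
f(D) = 3 + D
h = -1 (h = -1 - (3 - 3) = -1 - 1*0 = -1 + 0 = -1)
p(E) = 2*E*(-1 + E) (p(E) = (E - 1)*(E + E) = (-1 + E)*(2*E) = 2*E*(-1 + E))
p(5) + 13*24 = 2*5*(-1 + 5) + 13*24 = 2*5*4 + 312 = 40 + 312 = 352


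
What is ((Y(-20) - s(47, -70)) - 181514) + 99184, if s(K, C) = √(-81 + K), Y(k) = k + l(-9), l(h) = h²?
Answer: -82269 - I*√34 ≈ -82269.0 - 5.831*I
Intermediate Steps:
Y(k) = 81 + k (Y(k) = k + (-9)² = k + 81 = 81 + k)
((Y(-20) - s(47, -70)) - 181514) + 99184 = (((81 - 20) - √(-81 + 47)) - 181514) + 99184 = ((61 - √(-34)) - 181514) + 99184 = ((61 - I*√34) - 181514) + 99184 = (-181453 - I*√34) + 99184 = -82269 - I*√34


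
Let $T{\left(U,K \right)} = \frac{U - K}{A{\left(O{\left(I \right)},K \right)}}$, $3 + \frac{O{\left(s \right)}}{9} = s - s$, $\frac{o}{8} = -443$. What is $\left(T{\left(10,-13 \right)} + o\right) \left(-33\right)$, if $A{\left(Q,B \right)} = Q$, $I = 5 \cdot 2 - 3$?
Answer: $\frac{1052821}{9} \approx 1.1698 \cdot 10^{5}$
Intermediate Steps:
$o = -3544$ ($o = 8 \left(-443\right) = -3544$)
$I = 7$ ($I = 10 - 3 = 7$)
$O{\left(s \right)} = -27$ ($O{\left(s \right)} = -27 + 9 \left(s - s\right) = -27 + 9 \cdot 0 = -27 + 0 = -27$)
$T{\left(U,K \right)} = - \frac{U}{27} + \frac{K}{27}$ ($T{\left(U,K \right)} = \frac{U - K}{-27} = \left(U - K\right) \left(- \frac{1}{27}\right) = - \frac{U}{27} + \frac{K}{27}$)
$\left(T{\left(10,-13 \right)} + o\right) \left(-33\right) = \left(\left(\left(- \frac{1}{27}\right) 10 + \frac{1}{27} \left(-13\right)\right) - 3544\right) \left(-33\right) = \left(\left(- \frac{10}{27} - \frac{13}{27}\right) - 3544\right) \left(-33\right) = \left(- \frac{23}{27} - 3544\right) \left(-33\right) = \left(- \frac{95711}{27}\right) \left(-33\right) = \frac{1052821}{9}$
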